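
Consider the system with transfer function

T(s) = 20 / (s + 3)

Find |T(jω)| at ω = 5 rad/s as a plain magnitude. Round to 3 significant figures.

Substitute s = j5:
Numerator: 20 = 20 + j0
Denominator: (j5) + 3 = 3 + j5
|N| = √(20² + 0²) ≈ 20, ∠N ≈ 0.00°
|D| = √(3² + 5²) ≈ 5.831, ∠D ≈ 59.04°
|T| = 20 / 5.831 ≈ 3.4299

3.43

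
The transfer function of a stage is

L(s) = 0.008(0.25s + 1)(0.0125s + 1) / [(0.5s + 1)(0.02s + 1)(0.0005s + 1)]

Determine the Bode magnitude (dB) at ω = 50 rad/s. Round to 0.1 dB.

-49.5 dB

At ω = 50 rad/s:
zero (1 + j50·0.25) = 1 + j12.5 → |·| ≈ 12.54, ∠ ≈ 85.43°
zero (1 + j50·0.0125) = 1 + j0.625 → |·| ≈ 1.1792, ∠ ≈ 32.01°
pole (1 + j50·0.5) = 1 + j25 → |·| ≈ 25.02, ∠ ≈ 87.71°
pole (1 + j50·0.02) = 1 + j1 → |·| ≈ 1.4142, ∠ ≈ 45.00°
pole (1 + j50·0.0005) = 1 + j0.025 → |·| ≈ 1.0003, ∠ ≈ 1.43°
|L| = 0.008 · 12.54 · 1.1792 / (25.02 · 1.4142 · 1.0003) ≈ 0.0033423
Gain = 20 log₁₀(0.0033423) ≈ -49.52 dB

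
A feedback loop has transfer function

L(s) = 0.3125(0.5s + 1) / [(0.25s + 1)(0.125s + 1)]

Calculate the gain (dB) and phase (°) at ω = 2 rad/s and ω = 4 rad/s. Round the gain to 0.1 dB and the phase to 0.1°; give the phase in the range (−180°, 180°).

At ω = 2 rad/s:
zero (1 + j2·0.5) = 1 + j1 → |·| ≈ 1.4142, ∠ ≈ 45.00°
pole (1 + j2·0.25) = 1 + j0.5 → |·| ≈ 1.118, ∠ ≈ 26.57°
pole (1 + j2·0.125) = 1 + j0.25 → |·| ≈ 1.0308, ∠ ≈ 14.04°
|L| = 0.3125 · 1.4142 / (1.118 · 1.0308) ≈ 0.38348
Gain = 20 log₁₀(0.38348) ≈ -8.33 dB
∠L = (45.00°) − (26.57° + 14.04°) = 4.39°

At ω = 4 rad/s:
zero (1 + j4·0.5) = 1 + j2 → |·| ≈ 2.2361, ∠ ≈ 63.43°
pole (1 + j4·0.25) = 1 + j1 → |·| ≈ 1.4142, ∠ ≈ 45.00°
pole (1 + j4·0.125) = 1 + j0.5 → |·| ≈ 1.118, ∠ ≈ 26.57°
|L| = 0.3125 · 2.2361 / (1.4142 · 1.118) ≈ 0.44197
Gain = 20 log₁₀(0.44197) ≈ -7.09 dB
∠L = (63.43°) − (45.00° + 26.57°) = -8.14°

ω = 2: -8.3 dB, 4.4°; ω = 4: -7.1 dB, -8.1°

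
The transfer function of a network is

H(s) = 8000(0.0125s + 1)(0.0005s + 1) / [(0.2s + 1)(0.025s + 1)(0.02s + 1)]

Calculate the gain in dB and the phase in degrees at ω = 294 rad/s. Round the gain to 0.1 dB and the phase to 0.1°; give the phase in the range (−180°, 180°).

At ω = 294 rad/s:
zero (1 + j294·0.0125) = 1 + j3.675 → |·| ≈ 3.8086, ∠ ≈ 74.78°
zero (1 + j294·0.0005) = 1 + j0.147 → |·| ≈ 1.0107, ∠ ≈ 8.36°
pole (1 + j294·0.2) = 1 + j58.8 → |·| ≈ 58.809, ∠ ≈ 89.03°
pole (1 + j294·0.025) = 1 + j7.35 → |·| ≈ 7.4177, ∠ ≈ 82.25°
pole (1 + j294·0.02) = 1 + j5.88 → |·| ≈ 5.9644, ∠ ≈ 80.35°
|H| = 8000 · 3.8086 · 1.0107 / (58.809 · 7.4177 · 5.9644) ≈ 11.836
Gain = 20 log₁₀(11.836) ≈ 21.46 dB
∠H = (74.78° + 8.36°) − (89.03° + 82.25° + 80.35°) = -168.49°

21.5 dB, -168.5°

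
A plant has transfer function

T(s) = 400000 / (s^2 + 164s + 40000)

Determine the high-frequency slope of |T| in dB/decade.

Each pole contributes −20 dB/decade at high frequency; each zero contributes +20 dB/decade.
Net: 0 zero(s) − 2 pole(s) → -40 dB/decade.

-40 dB/decade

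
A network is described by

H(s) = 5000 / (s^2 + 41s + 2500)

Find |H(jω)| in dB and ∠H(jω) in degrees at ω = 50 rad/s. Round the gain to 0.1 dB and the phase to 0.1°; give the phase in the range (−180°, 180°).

At s = jω = j50:
quadratic: (j50)² + 41·j50 + 2500 = 0 + j2050 → |·| ≈ 2050, ∠ ≈ 90.00°
|H| = 5000 / 2050 ≈ 2.439
Gain = 20 log₁₀(2.439) ≈ 7.74 dB
∠H = 0.00° − 90.00° = -90.00°

7.7 dB, -90.0°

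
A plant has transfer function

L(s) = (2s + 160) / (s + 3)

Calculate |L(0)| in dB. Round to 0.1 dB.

34.5 dB

L(0) = 160 / 3 ≈ 53.333
20 log₁₀(53.333) ≈ 34.54 dB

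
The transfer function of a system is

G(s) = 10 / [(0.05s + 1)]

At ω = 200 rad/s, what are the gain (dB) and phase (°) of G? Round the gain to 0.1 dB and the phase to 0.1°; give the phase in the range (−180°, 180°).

At ω = 200 rad/s:
pole (1 + j200·0.05) = 1 + j10 → |·| ≈ 10.05, ∠ ≈ 84.29°
|G| = 10 · 1 / (10.05) ≈ 0.99502
Gain = 20 log₁₀(0.99502) ≈ -0.04 dB
∠G = (0°) − (84.29°) = -84.29°

-0.0 dB, -84.3°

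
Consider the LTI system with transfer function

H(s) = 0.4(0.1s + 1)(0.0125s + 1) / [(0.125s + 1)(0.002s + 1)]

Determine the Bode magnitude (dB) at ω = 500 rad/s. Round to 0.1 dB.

3.1 dB

At ω = 500 rad/s:
zero (1 + j500·0.1) = 1 + j50 → |·| ≈ 50.01, ∠ ≈ 88.85°
zero (1 + j500·0.0125) = 1 + j6.25 → |·| ≈ 6.3295, ∠ ≈ 80.91°
pole (1 + j500·0.125) = 1 + j62.5 → |·| ≈ 62.508, ∠ ≈ 89.08°
pole (1 + j500·0.002) = 1 + j1 → |·| ≈ 1.4142, ∠ ≈ 45.00°
|H| = 0.4 · 50.01 · 6.3295 / (62.508 · 1.4142) ≈ 1.4323
Gain = 20 log₁₀(1.4323) ≈ 3.12 dB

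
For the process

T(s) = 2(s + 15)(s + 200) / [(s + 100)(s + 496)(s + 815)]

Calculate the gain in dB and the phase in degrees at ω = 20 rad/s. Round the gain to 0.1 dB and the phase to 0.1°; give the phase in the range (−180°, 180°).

-72.3 dB, 43.8°

At s = jω = j20:
zero (s+15): 15 + j20 → |·| = √(15²+20²) = √625 ≈ 25, ∠ = arctan(20/15) ≈ 53.13°
zero (s+200): 200 + j20 → |·| = √(200²+20²) = √40400 ≈ 201, ∠ = arctan(20/200) ≈ 5.71°
pole (s+100): 100 + j20 → |·| = √(100²+20²) = √10400 ≈ 101.98, ∠ = arctan(20/100) ≈ 11.31°
pole (s+496): 496 + j20 → |·| = √(496²+20²) = √246416 ≈ 496.4, ∠ = arctan(20/496) ≈ 2.31°
pole (s+815): 815 + j20 → |·| = √(815²+20²) = √664625 ≈ 815.25, ∠ = arctan(20/815) ≈ 1.41°
|T| = 2 · 5025 / 4.127e+07 ≈ 0.00024352
Gain = 20 log₁₀(0.00024352) ≈ -72.27 dB
∠T = 58.84° − 15.03° = 43.81°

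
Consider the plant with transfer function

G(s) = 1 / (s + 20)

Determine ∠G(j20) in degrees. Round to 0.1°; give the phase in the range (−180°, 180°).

At s = jω = j20:
pole (s+20): 20 + j20 → |·| = √(20²+20²) = √800 ≈ 28.284, ∠ = arctan(20/20) ≈ 45.00°
∠G = 0.00° − 45.00° = -45.00°

-45.0°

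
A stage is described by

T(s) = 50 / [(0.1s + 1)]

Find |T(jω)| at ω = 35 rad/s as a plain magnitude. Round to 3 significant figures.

At ω = 35 rad/s:
pole (1 + j35·0.1) = 1 + j3.5 → |·| ≈ 3.6401, ∠ ≈ 74.05°
|T| = 50 · 1 / (3.6401) ≈ 13.736

13.7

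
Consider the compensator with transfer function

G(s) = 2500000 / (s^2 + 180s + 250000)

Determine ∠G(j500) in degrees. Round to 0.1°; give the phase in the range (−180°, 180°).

At s = jω = j500:
quadratic: (j500)² + 180·j500 + 250000 = 0 + j90000 → |·| ≈ 90000, ∠ ≈ 90.00°
∠G = 0.00° − 90.00° = -90.00°

-90.0°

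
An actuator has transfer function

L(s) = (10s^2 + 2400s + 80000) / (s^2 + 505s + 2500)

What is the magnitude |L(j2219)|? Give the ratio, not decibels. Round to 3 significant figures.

9.80

Substitute s = j2219:
Numerator: 10(j2219)^2 + 2400(j2219) + 80000 = -49159610 + j5325600
Denominator: (j2219)^2 + 505(j2219) + 2500 = -4921461 + j1120595
|N| = √(49159610² + 5325600²) ≈ 4.9447e+07, ∠N ≈ 173.82°
|D| = √(4921461² + 1120595²) ≈ 5.0474e+06, ∠D ≈ 167.17°
|L| = 4.9447e+07 / 5.0474e+06 ≈ 9.7965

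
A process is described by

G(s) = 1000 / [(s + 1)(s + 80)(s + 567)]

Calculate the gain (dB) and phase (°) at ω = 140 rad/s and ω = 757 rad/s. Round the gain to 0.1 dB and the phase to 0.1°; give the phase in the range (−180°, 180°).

At s = jω = j140:
pole (s+1): 1 + j140 → |·| = √(1²+140²) = √19601 ≈ 140, ∠ = arctan(140/1) ≈ 89.59°
pole (s+80): 80 + j140 → |·| = √(80²+140²) = √26000 ≈ 161.25, ∠ = arctan(140/80) ≈ 60.26°
pole (s+567): 567 + j140 → |·| = √(567²+140²) = √341089 ≈ 584.03, ∠ = arctan(140/567) ≈ 13.87°
|G| = 1000 / 1.3184e+07 ≈ 7.585e-05
Gain = 20 log₁₀(7.585e-05) ≈ -82.40 dB
∠G = 0.00° − 163.72° = -163.72°

At s = jω = j757:
pole (s+1): 1 + j757 → |·| = √(1²+757²) = √573050 ≈ 757, ∠ = arctan(757/1) ≈ 89.92°
pole (s+80): 80 + j757 → |·| = √(80²+757²) = √579449 ≈ 761.22, ∠ = arctan(757/80) ≈ 83.97°
pole (s+567): 567 + j757 → |·| = √(567²+757²) = √894538 ≈ 945.8, ∠ = arctan(757/567) ≈ 53.17°
|G| = 1000 / 5.4501e+08 ≈ 1.8348e-06
Gain = 20 log₁₀(1.8348e-06) ≈ -114.73 dB
∠G = 0.00° − 227.06° = -227.06° ≡ 132.94° (principal value)

ω = 140: -82.4 dB, -163.7°; ω = 757: -114.7 dB, 132.9°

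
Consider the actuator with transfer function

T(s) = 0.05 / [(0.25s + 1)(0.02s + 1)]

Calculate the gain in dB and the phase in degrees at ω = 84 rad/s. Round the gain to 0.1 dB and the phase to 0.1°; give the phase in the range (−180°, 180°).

At ω = 84 rad/s:
pole (1 + j84·0.25) = 1 + j21 → |·| ≈ 21.024, ∠ ≈ 87.27°
pole (1 + j84·0.02) = 1 + j1.68 → |·| ≈ 1.9551, ∠ ≈ 59.24°
|T| = 0.05 · 1 / (21.024 · 1.9551) ≈ 0.0012164
Gain = 20 log₁₀(0.0012164) ≈ -58.30 dB
∠T = (0°) − (87.27° + 59.24°) = -146.51°

-58.3 dB, -146.5°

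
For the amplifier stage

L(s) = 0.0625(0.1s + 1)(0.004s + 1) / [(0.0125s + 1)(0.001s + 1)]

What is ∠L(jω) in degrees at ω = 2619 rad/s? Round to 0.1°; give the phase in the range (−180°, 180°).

17.0°

At ω = 2619 rad/s:
zero (1 + j2619·0.1) = 1 + j261.9 → |·| ≈ 261.9, ∠ ≈ 89.78°
zero (1 + j2619·0.004) = 1 + j10.476 → |·| ≈ 10.524, ∠ ≈ 84.55°
pole (1 + j2619·0.0125) = 1 + j32.7375 → |·| ≈ 32.753, ∠ ≈ 88.25°
pole (1 + j2619·0.001) = 1 + j2.619 → |·| ≈ 2.8034, ∠ ≈ 69.10°
∠L = (89.78° + 84.55°) − (88.25° + 69.10°) = 16.98°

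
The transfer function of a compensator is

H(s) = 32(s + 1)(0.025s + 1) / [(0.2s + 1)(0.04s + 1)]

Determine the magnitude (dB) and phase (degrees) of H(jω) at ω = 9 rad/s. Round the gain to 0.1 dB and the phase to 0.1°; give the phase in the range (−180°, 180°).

At ω = 9 rad/s:
zero (1 + j9·1) = 1 + j9 → |·| ≈ 9.0554, ∠ ≈ 83.66°
zero (1 + j9·0.025) = 1 + j0.225 → |·| ≈ 1.025, ∠ ≈ 12.68°
pole (1 + j9·0.2) = 1 + j1.8 → |·| ≈ 2.0591, ∠ ≈ 60.95°
pole (1 + j9·0.04) = 1 + j0.36 → |·| ≈ 1.0628, ∠ ≈ 19.80°
|H| = 32 · 9.0554 · 1.025 / (2.0591 · 1.0628) ≈ 135.72
Gain = 20 log₁₀(135.72) ≈ 42.65 dB
∠H = (83.66° + 12.68°) − (60.95° + 19.80°) = 15.59°

42.7 dB, 15.6°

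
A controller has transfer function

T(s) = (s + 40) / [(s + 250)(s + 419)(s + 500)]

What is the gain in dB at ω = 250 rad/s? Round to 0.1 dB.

-111.6 dB

At s = jω = j250:
zero (s+40): 40 + j250 → |·| = √(40²+250²) = √64100 ≈ 253.18, ∠ = arctan(250/40) ≈ 80.91°
pole (s+250): 250 + j250 → |·| = √(250²+250²) = √125000 ≈ 353.55, ∠ = arctan(250/250) ≈ 45.00°
pole (s+419): 419 + j250 → |·| = √(419²+250²) = √238061 ≈ 487.91, ∠ = arctan(250/419) ≈ 30.82°
pole (s+500): 500 + j250 → |·| = √(500²+250²) = √312500 ≈ 559.02, ∠ = arctan(250/500) ≈ 26.57°
|T| = 1 · 253.18 / 9.6431e+07 ≈ 2.6255e-06
Gain = 20 log₁₀(2.6255e-06) ≈ -111.62 dB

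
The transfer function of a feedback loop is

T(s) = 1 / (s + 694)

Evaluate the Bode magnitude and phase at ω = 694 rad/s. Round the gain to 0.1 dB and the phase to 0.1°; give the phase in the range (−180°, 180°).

At s = jω = j694:
pole (s+694): 694 + j694 → |·| = √(694²+694²) = √963272 ≈ 981.46, ∠ = arctan(694/694) ≈ 45.00°
|T| = 1 / 981.46 ≈ 0.0010189
Gain = 20 log₁₀(0.0010189) ≈ -59.84 dB
∠T = 0.00° − 45.00° = -45.00°

-59.8 dB, -45.0°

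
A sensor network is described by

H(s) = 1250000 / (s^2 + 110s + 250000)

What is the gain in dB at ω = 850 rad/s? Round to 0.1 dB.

At s = jω = j850:
quadratic: (j850)² + 110·j850 + 250000 = -472500 + j93500 → |·| ≈ 4.8166e+05, ∠ ≈ 168.81°
|H| = 1250000 / 4.8166e+05 ≈ 2.5952
Gain = 20 log₁₀(2.5952) ≈ 8.28 dB

8.3 dB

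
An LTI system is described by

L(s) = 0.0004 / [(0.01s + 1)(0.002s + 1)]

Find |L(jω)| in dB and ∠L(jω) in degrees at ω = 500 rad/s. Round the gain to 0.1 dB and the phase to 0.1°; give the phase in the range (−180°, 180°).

At ω = 500 rad/s:
pole (1 + j500·0.01) = 1 + j5 → |·| ≈ 5.099, ∠ ≈ 78.69°
pole (1 + j500·0.002) = 1 + j1 → |·| ≈ 1.4142, ∠ ≈ 45.00°
|L| = 0.0004 · 1 / (5.099 · 1.4142) ≈ 5.5471e-05
Gain = 20 log₁₀(5.5471e-05) ≈ -85.12 dB
∠L = (0°) − (78.69° + 45.00°) = -123.69°

-85.1 dB, -123.7°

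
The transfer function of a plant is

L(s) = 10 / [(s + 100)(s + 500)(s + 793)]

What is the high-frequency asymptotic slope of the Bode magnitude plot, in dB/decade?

-60 dB/decade

Each pole contributes −20 dB/decade at high frequency; each zero contributes +20 dB/decade.
Net: 0 zero(s) − 3 pole(s) → -60 dB/decade.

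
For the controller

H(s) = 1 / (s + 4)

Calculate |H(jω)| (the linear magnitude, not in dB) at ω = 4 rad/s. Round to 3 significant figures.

0.177

At s = jω = j4:
pole (s+4): 4 + j4 → |·| = √(4²+4²) = √32 ≈ 5.6569, ∠ = arctan(4/4) ≈ 45.00°
|H| = 1 / 5.6569 ≈ 0.17678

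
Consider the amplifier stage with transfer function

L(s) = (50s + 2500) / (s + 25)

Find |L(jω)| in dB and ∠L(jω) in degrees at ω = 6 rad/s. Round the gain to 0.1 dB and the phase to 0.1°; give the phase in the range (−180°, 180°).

39.8 dB, -6.7°

Substitute s = j6:
Numerator: 50(j6) + 2500 = 2500 + j300
Denominator: (j6) + 25 = 25 + j6
|N| = √(2500² + 300²) ≈ 2517.9, ∠N ≈ 6.84°
|D| = √(25² + 6²) ≈ 25.71, ∠D ≈ 13.50°
|L| = 2517.9 / 25.71 ≈ 97.935
Gain = 20 log₁₀(97.935) ≈ 39.82 dB
∠L = 6.84° − 13.50° = -6.66°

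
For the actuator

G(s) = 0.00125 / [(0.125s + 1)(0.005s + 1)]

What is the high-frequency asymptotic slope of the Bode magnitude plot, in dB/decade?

Each pole contributes −20 dB/decade at high frequency; each zero contributes +20 dB/decade.
Net: 0 zero(s) − 2 pole(s) → -40 dB/decade.

-40 dB/decade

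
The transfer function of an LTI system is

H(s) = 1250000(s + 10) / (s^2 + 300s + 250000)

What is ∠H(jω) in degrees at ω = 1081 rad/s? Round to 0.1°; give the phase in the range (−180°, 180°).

At s = jω = j1081:
zero (s+10): 10 + j1081 → |·| = √(10²+1081²) = √1168661 ≈ 1081, ∠ = arctan(1081/10) ≈ 89.47°
quadratic: (j1081)² + 300·j1081 + 250000 = -918561 + j324300 → |·| ≈ 9.7413e+05, ∠ ≈ 160.55°
∠H = 89.47° − 160.55° = -71.08°

-71.1°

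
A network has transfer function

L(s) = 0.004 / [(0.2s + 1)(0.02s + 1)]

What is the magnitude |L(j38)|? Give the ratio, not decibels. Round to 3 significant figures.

0.000415

At ω = 38 rad/s:
pole (1 + j38·0.2) = 1 + j7.6 → |·| ≈ 7.6655, ∠ ≈ 82.50°
pole (1 + j38·0.02) = 1 + j0.76 → |·| ≈ 1.256, ∠ ≈ 37.23°
|L| = 0.004 · 1 / (7.6655 · 1.256) ≈ 0.00041546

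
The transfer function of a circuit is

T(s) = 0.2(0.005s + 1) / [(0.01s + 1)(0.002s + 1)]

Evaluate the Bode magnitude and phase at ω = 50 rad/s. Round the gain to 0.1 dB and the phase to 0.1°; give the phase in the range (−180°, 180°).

-14.7 dB, -18.2°

At ω = 50 rad/s:
zero (1 + j50·0.005) = 1 + j0.25 → |·| ≈ 1.0308, ∠ ≈ 14.04°
pole (1 + j50·0.01) = 1 + j0.5 → |·| ≈ 1.118, ∠ ≈ 26.57°
pole (1 + j50·0.002) = 1 + j0.1 → |·| ≈ 1.005, ∠ ≈ 5.71°
|T| = 0.2 · 1.0308 / (1.118 · 1.005) ≈ 0.18348
Gain = 20 log₁₀(0.18348) ≈ -14.73 dB
∠T = (14.04°) − (26.57° + 5.71°) = -18.24°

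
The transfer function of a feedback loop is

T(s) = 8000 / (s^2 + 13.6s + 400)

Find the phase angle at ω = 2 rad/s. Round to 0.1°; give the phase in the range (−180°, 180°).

-3.9°

At s = jω = j2:
quadratic: (j2)² + 13.6·j2 + 400 = 396 + j27.2 → |·| ≈ 396.93, ∠ ≈ 3.93°
∠T = 0.00° − 3.93° = -3.93°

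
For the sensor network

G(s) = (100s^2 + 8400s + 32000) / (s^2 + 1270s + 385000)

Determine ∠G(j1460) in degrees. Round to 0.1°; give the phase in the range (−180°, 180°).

43.4°

Substitute s = j1460:
Numerator: 100(j1460)^2 + 8400(j1460) + 32000 = -213128000 + j12264000
Denominator: (j1460)^2 + 1270(j1460) + 385000 = -1746600 + j1854200
|N| = √(213128000² + 12264000²) ≈ 2.1348e+08, ∠N ≈ 176.71°
|D| = √(1746600² + 1854200²) ≈ 2.5473e+06, ∠D ≈ 133.29°
∠G = 176.71° − 133.29° = 43.42°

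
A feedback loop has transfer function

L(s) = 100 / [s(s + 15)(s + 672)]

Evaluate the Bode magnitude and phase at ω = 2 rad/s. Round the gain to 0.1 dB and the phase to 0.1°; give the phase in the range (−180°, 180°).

-46.2 dB, -97.8°

At s = jω = j2:
pole (s+15): 15 + j2 → |·| = √(15²+2²) = √229 ≈ 15.133, ∠ = arctan(2/15) ≈ 7.59°
pole (s+672): 672 + j2 → |·| = √(672²+2²) = √451588 ≈ 672, ∠ = arctan(2/672) ≈ 0.17°
pole at origin: |s| = 2, ∠ = 90.00° (in denominator)
|L| = 100 / 20339 ≈ 0.0049167
Gain = 20 log₁₀(0.0049167) ≈ -46.17 dB
∠L = 0.00° − 97.76° = -97.76°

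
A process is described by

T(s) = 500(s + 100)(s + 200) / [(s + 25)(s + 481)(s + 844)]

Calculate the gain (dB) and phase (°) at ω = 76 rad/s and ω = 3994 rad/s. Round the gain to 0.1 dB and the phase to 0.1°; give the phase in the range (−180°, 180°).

At s = jω = j76:
zero (s+100): 100 + j76 → |·| = √(100²+76²) = √15776 ≈ 125.6, ∠ = arctan(76/100) ≈ 37.23°
zero (s+200): 200 + j76 → |·| = √(200²+76²) = √45776 ≈ 213.95, ∠ = arctan(76/200) ≈ 20.81°
pole (s+25): 25 + j76 → |·| = √(25²+76²) = √6401 ≈ 80.006, ∠ = arctan(76/25) ≈ 71.79°
pole (s+481): 481 + j76 → |·| = √(481²+76²) = √237137 ≈ 486.97, ∠ = arctan(76/481) ≈ 8.98°
pole (s+844): 844 + j76 → |·| = √(844²+76²) = √718112 ≈ 847.41, ∠ = arctan(76/844) ≈ 5.15°
|T| = 500 · 26872 / 3.3016e+07 ≈ 0.40695
Gain = 20 log₁₀(0.40695) ≈ -7.81 dB
∠T = 58.04° − 85.92° = -27.88°

At s = jω = j3994:
zero (s+100): 100 + j3994 → |·| = √(100²+3994²) = √15962036 ≈ 3995.3, ∠ = arctan(3994/100) ≈ 88.57°
zero (s+200): 200 + j3994 → |·| = √(200²+3994²) = √15992036 ≈ 3999, ∠ = arctan(3994/200) ≈ 87.13°
pole (s+25): 25 + j3994 → |·| = √(25²+3994²) = √15952661 ≈ 3994.1, ∠ = arctan(3994/25) ≈ 89.64°
pole (s+481): 481 + j3994 → |·| = √(481²+3994²) = √16183397 ≈ 4022.9, ∠ = arctan(3994/481) ≈ 83.13°
pole (s+844): 844 + j3994 → |·| = √(844²+3994²) = √16664372 ≈ 4082.2, ∠ = arctan(3994/844) ≈ 78.07°
|T| = 500 · 1.5977e+07 / 6.5592e+10 ≈ 0.12179
Gain = 20 log₁₀(0.12179) ≈ -18.29 dB
∠T = 175.70° − 250.84° = -75.14°

ω = 76: -7.8 dB, -27.9°; ω = 3994: -18.3 dB, -75.1°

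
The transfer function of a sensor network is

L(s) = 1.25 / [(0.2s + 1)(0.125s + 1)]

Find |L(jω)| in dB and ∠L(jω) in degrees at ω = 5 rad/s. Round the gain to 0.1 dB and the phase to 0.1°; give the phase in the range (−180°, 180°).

-2.5 dB, -77.0°

At ω = 5 rad/s:
pole (1 + j5·0.2) = 1 + j1 → |·| ≈ 1.4142, ∠ ≈ 45.00°
pole (1 + j5·0.125) = 1 + j0.625 → |·| ≈ 1.1792, ∠ ≈ 32.01°
|L| = 1.25 · 1 / (1.4142 · 1.1792) ≈ 0.74957
Gain = 20 log₁₀(0.74957) ≈ -2.50 dB
∠L = (0°) − (45.00° + 32.01°) = -77.01°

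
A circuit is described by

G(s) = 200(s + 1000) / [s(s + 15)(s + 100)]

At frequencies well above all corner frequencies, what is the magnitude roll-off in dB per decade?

Each pole contributes −20 dB/decade at high frequency; each zero contributes +20 dB/decade.
Net: 1 zero(s) − 3 pole(s) → -40 dB/decade.

-40 dB/decade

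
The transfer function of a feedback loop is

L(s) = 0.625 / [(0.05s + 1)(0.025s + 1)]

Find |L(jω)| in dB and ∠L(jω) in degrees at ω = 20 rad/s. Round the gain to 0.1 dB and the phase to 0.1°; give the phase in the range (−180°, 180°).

At ω = 20 rad/s:
pole (1 + j20·0.05) = 1 + j1 → |·| ≈ 1.4142, ∠ ≈ 45.00°
pole (1 + j20·0.025) = 1 + j0.5 → |·| ≈ 1.118, ∠ ≈ 26.57°
|L| = 0.625 · 1 / (1.4142 · 1.118) ≈ 0.3953
Gain = 20 log₁₀(0.3953) ≈ -8.06 dB
∠L = (0°) − (45.00° + 26.57°) = -71.57°

-8.1 dB, -71.6°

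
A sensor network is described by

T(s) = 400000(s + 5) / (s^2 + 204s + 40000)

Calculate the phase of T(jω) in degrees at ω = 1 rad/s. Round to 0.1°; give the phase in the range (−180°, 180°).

At s = jω = j1:
zero (s+5): 5 + j1 → |·| = √(5²+1²) = √26 ≈ 5.099, ∠ = arctan(1/5) ≈ 11.31°
quadratic: (j1)² + 204·j1 + 40000 = 39999 + j204 → |·| ≈ 40000, ∠ ≈ 0.29°
∠T = 11.31° − 0.29° = 11.02°

11.0°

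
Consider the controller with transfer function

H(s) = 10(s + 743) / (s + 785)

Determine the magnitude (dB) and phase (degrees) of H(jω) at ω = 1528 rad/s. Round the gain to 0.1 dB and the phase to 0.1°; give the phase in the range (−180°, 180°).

19.9 dB, 1.3°

At s = jω = j1528:
zero (s+743): 743 + j1528 → |·| = √(743²+1528²) = √2886833 ≈ 1699.1, ∠ = arctan(1528/743) ≈ 64.07°
pole (s+785): 785 + j1528 → |·| = √(785²+1528²) = √2951009 ≈ 1717.9, ∠ = arctan(1528/785) ≈ 62.81°
|H| = 10 · 1699.1 / 1717.9 ≈ 9.8906
Gain = 20 log₁₀(9.8906) ≈ 19.90 dB
∠H = 64.07° − 62.81° = 1.26°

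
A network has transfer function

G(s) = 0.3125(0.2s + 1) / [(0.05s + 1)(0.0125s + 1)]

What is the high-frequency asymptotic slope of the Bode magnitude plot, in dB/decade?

-20 dB/decade

Each pole contributes −20 dB/decade at high frequency; each zero contributes +20 dB/decade.
Net: 1 zero(s) − 2 pole(s) → -20 dB/decade.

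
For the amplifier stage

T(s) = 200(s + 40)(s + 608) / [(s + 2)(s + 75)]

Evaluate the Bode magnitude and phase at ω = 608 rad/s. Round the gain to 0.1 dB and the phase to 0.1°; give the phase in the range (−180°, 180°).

49.0 dB, -41.5°

At s = jω = j608:
zero (s+40): 40 + j608 → |·| = √(40²+608²) = √371264 ≈ 609.31, ∠ = arctan(608/40) ≈ 86.24°
zero (s+608): 608 + j608 → |·| = √(608²+608²) = √739328 ≈ 859.84, ∠ = arctan(608/608) ≈ 45.00°
pole (s+2): 2 + j608 → |·| = √(2²+608²) = √369668 ≈ 608, ∠ = arctan(608/2) ≈ 89.81°
pole (s+75): 75 + j608 → |·| = √(75²+608²) = √375289 ≈ 612.61, ∠ = arctan(608/75) ≈ 82.97°
|T| = 200 · 5.2391e+05 / 3.7247e+05 ≈ 281.32
Gain = 20 log₁₀(281.32) ≈ 48.98 dB
∠T = 131.24° − 172.78° = -41.54°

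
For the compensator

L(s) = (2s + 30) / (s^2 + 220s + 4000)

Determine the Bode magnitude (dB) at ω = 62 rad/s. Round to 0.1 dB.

-40.6 dB

Substitute s = j62:
Numerator: 2(j62) + 30 = 30 + j124
Denominator: (j62)^2 + 220(j62) + 4000 = 156 + j13640
|N| = √(30² + 124²) ≈ 127.58, ∠N ≈ 76.40°
|D| = √(156² + 13640²) ≈ 13641, ∠D ≈ 89.34°
|L| = 127.58 / 13641 ≈ 0.0093527
Gain = 20 log₁₀(0.0093527) ≈ -40.58 dB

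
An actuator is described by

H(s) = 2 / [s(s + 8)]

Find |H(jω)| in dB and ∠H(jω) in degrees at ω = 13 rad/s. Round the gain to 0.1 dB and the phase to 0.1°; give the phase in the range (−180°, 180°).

At s = jω = j13:
pole (s+8): 8 + j13 → |·| = √(8²+13²) = √233 ≈ 15.264, ∠ = arctan(13/8) ≈ 58.39°
pole at origin: |s| = 13, ∠ = 90.00° (in denominator)
|H| = 2 / 198.43 ≈ 0.010079
Gain = 20 log₁₀(0.010079) ≈ -39.93 dB
∠H = 0.00° − 148.39° = -148.39°

-39.9 dB, -148.4°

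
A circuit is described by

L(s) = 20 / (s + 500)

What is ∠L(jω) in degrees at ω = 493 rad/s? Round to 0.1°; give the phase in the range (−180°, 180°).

-44.6°

Substitute s = j493:
Numerator: 20 = 20 + j0
Denominator: (j493) + 500 = 500 + j493
|N| = √(20² + 0²) ≈ 20, ∠N ≈ 0.00°
|D| = √(500² + 493²) ≈ 702.17, ∠D ≈ 44.60°
∠L = 0.00° − 44.60° = -44.60°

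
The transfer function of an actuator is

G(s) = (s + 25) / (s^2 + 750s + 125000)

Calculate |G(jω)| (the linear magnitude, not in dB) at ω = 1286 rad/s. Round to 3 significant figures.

Substitute s = j1286:
Numerator: (j1286) + 25 = 25 + j1286
Denominator: (j1286)^2 + 750(j1286) + 125000 = -1528796 + j964500
|N| = √(25² + 1286²) ≈ 1286.2, ∠N ≈ 88.89°
|D| = √(1528796² + 964500²) ≈ 1.8076e+06, ∠D ≈ 147.75°
|G| = 1286.2 / 1.8076e+06 ≈ 0.00071155

0.000712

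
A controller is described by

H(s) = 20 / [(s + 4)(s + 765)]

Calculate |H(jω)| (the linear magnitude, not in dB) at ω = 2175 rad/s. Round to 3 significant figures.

3.99e-06

At s = jω = j2175:
pole (s+4): 4 + j2175 → |·| = √(4²+2175²) = √4730641 ≈ 2175, ∠ = arctan(2175/4) ≈ 89.89°
pole (s+765): 765 + j2175 → |·| = √(765²+2175²) = √5315850 ≈ 2305.6, ∠ = arctan(2175/765) ≈ 70.62°
|H| = 20 / 5.0147e+06 ≈ 3.9883e-06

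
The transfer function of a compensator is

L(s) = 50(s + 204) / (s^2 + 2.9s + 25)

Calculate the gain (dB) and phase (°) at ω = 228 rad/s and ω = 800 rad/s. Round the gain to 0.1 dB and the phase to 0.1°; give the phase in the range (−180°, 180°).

At s = jω = j228:
zero (s+204): 204 + j228 → |·| = √(204²+228²) = √93600 ≈ 305.94, ∠ = arctan(228/204) ≈ 48.18°
quadratic: (j228)² + 2.9·j228 + 25 = -51959 + j661.2 → |·| ≈ 51963, ∠ ≈ 179.27°
|L| = 50 · 305.94 / 51963 ≈ 0.29438
Gain = 20 log₁₀(0.29438) ≈ -10.62 dB
∠L = 48.18° − 179.27° = -131.09°

At s = jω = j800:
zero (s+204): 204 + j800 → |·| = √(204²+800²) = √681616 ≈ 825.6, ∠ = arctan(800/204) ≈ 75.69°
quadratic: (j800)² + 2.9·j800 + 25 = -639975 + j2320 → |·| ≈ 6.3998e+05, ∠ ≈ 179.79°
|L| = 50 · 825.6 / 6.3998e+05 ≈ 0.064502
Gain = 20 log₁₀(0.064502) ≈ -23.81 dB
∠L = 75.69° − 179.79° = -104.10°

ω = 228: -10.6 dB, -131.1°; ω = 800: -23.8 dB, -104.1°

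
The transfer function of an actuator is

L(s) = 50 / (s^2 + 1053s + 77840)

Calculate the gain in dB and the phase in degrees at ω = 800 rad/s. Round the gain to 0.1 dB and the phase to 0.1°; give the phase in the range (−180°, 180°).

Substitute s = j800:
Numerator: 50 = 50 + j0
Denominator: (j800)^2 + 1053(j800) + 77840 = -562160 + j842400
|N| = √(50² + 0²) ≈ 50, ∠N ≈ 0.00°
|D| = √(562160² + 842400²) ≈ 1.0127e+06, ∠D ≈ 123.72°
|L| = 50 / 1.0127e+06 ≈ 4.9373e-05
Gain = 20 log₁₀(4.9373e-05) ≈ -86.13 dB
∠L = 0.00° − 123.72° = -123.72°

-86.1 dB, -123.7°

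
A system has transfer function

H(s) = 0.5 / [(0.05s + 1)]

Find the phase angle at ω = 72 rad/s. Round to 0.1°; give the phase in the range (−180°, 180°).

-74.5°

At ω = 72 rad/s:
pole (1 + j72·0.05) = 1 + j3.6 → |·| ≈ 3.7363, ∠ ≈ 74.48°
∠H = (0°) − (74.48°) = -74.48°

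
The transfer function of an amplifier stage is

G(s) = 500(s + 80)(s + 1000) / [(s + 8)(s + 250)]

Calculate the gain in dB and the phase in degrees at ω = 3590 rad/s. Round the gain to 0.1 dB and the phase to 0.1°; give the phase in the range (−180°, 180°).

At s = jω = j3590:
zero (s+80): 80 + j3590 → |·| = √(80²+3590²) = √12894500 ≈ 3590.9, ∠ = arctan(3590/80) ≈ 88.72°
zero (s+1000): 1000 + j3590 → |·| = √(1000²+3590²) = √13888100 ≈ 3726.7, ∠ = arctan(3590/1000) ≈ 74.43°
pole (s+8): 8 + j3590 → |·| = √(8²+3590²) = √12888164 ≈ 3590, ∠ = arctan(3590/8) ≈ 89.87°
pole (s+250): 250 + j3590 → |·| = √(250²+3590²) = √12950600 ≈ 3598.7, ∠ = arctan(3590/250) ≈ 86.02°
|G| = 500 · 1.3382e+07 / 1.2919e+07 ≈ 517.92
Gain = 20 log₁₀(517.92) ≈ 54.29 dB
∠G = 163.15° − 175.89° = -12.74°

54.3 dB, -12.7°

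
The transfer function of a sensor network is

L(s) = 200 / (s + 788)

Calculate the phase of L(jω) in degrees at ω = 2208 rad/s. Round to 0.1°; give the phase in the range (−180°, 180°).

-70.4°

Substitute s = j2208:
Numerator: 200 = 200 + j0
Denominator: (j2208) + 788 = 788 + j2208
|N| = √(200² + 0²) ≈ 200, ∠N ≈ 0.00°
|D| = √(788² + 2208²) ≈ 2344.4, ∠D ≈ 70.36°
∠L = 0.00° − 70.36° = -70.36°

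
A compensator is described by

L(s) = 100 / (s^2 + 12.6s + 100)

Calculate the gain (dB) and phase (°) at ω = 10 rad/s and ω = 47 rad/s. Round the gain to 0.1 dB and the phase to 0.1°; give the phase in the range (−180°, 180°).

ω = 10: -2.0 dB, -90.0°; ω = 47: -26.8 dB, -164.3°

At s = jω = j10:
quadratic: (j10)² + 12.6·j10 + 100 = 0 + j126 → |·| ≈ 126, ∠ ≈ 90.00°
|L| = 100 / 126 ≈ 0.79365
Gain = 20 log₁₀(0.79365) ≈ -2.01 dB
∠L = 0.00° − 90.00° = -90.00°

At s = jω = j47:
quadratic: (j47)² + 12.6·j47 + 100 = -2109 + j592.2 → |·| ≈ 2190.6, ∠ ≈ 164.32°
|L| = 100 / 2190.6 ≈ 0.04565
Gain = 20 log₁₀(0.04565) ≈ -26.81 dB
∠L = 0.00° − 164.32° = -164.32°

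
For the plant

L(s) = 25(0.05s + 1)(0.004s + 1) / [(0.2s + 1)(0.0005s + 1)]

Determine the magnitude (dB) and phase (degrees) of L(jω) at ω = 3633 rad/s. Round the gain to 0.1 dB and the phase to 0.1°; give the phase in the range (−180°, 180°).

32.9 dB, 24.7°

At ω = 3633 rad/s:
zero (1 + j3633·0.05) = 1 + j181.65 → |·| ≈ 181.65, ∠ ≈ 89.68°
zero (1 + j3633·0.004) = 1 + j14.532 → |·| ≈ 14.566, ∠ ≈ 86.06°
pole (1 + j3633·0.2) = 1 + j726.6 → |·| ≈ 726.6, ∠ ≈ 89.92°
pole (1 + j3633·0.0005) = 1 + j1.8165 → |·| ≈ 2.0736, ∠ ≈ 61.17°
|L| = 25 · 181.65 · 14.566 / (726.6 · 2.0736) ≈ 43.903
Gain = 20 log₁₀(43.903) ≈ 32.85 dB
∠L = (89.68° + 86.06°) − (89.92° + 61.17°) = 24.65°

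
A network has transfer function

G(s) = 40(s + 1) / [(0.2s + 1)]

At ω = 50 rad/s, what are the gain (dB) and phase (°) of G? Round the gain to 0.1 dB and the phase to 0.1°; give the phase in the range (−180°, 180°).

46.0 dB, 4.6°

At ω = 50 rad/s:
zero (1 + j50·1) = 1 + j50 → |·| ≈ 50.01, ∠ ≈ 88.85°
pole (1 + j50·0.2) = 1 + j10 → |·| ≈ 10.05, ∠ ≈ 84.29°
|G| = 40 · 50.01 / (10.05) ≈ 199.04
Gain = 20 log₁₀(199.04) ≈ 45.98 dB
∠G = (88.85°) − (84.29°) = 4.56°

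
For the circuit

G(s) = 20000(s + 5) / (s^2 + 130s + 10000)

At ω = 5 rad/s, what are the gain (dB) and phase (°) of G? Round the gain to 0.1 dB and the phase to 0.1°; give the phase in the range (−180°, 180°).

At s = jω = j5:
zero (s+5): 5 + j5 → |·| = √(5²+5²) = √50 ≈ 7.0711, ∠ = arctan(5/5) ≈ 45.00°
quadratic: (j5)² + 130·j5 + 10000 = 9975 + j650 → |·| ≈ 9996.2, ∠ ≈ 3.73°
|G| = 20000 · 7.0711 / 9996.2 ≈ 14.148
Gain = 20 log₁₀(14.148) ≈ 23.01 dB
∠G = 45.00° − 3.73° = 41.27°

23.0 dB, 41.3°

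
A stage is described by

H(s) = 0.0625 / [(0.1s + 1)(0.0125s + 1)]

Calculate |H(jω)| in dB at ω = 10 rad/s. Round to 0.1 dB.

-27.2 dB

At ω = 10 rad/s:
pole (1 + j10·0.1) = 1 + j1 → |·| ≈ 1.4142, ∠ ≈ 45.00°
pole (1 + j10·0.0125) = 1 + j0.125 → |·| ≈ 1.0078, ∠ ≈ 7.13°
|H| = 0.0625 · 1 / (1.4142 · 1.0078) ≈ 0.043853
Gain = 20 log₁₀(0.043853) ≈ -27.16 dB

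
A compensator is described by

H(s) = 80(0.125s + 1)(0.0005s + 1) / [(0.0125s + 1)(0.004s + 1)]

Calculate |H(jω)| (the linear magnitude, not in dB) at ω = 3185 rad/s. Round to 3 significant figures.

118

At ω = 3185 rad/s:
zero (1 + j3185·0.125) = 1 + j398.125 → |·| ≈ 398.13, ∠ ≈ 89.86°
zero (1 + j3185·0.0005) = 1 + j1.5925 → |·| ≈ 1.8804, ∠ ≈ 57.87°
pole (1 + j3185·0.0125) = 1 + j39.8125 → |·| ≈ 39.825, ∠ ≈ 88.56°
pole (1 + j3185·0.004) = 1 + j12.74 → |·| ≈ 12.779, ∠ ≈ 85.51°
|H| = 80 · 398.13 · 1.8804 / (39.825 · 12.779) ≈ 117.68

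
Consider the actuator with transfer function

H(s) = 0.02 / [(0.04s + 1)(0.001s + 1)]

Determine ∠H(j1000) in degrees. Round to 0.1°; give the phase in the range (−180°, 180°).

At ω = 1000 rad/s:
pole (1 + j1000·0.04) = 1 + j40 → |·| ≈ 40.012, ∠ ≈ 88.57°
pole (1 + j1000·0.001) = 1 + j1 → |·| ≈ 1.4142, ∠ ≈ 45.00°
∠H = (0°) − (88.57° + 45.00°) = -133.57°

-133.6°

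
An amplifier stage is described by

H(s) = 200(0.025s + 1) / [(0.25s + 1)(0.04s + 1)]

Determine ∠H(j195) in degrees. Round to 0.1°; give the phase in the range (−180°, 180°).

At ω = 195 rad/s:
zero (1 + j195·0.025) = 1 + j4.875 → |·| ≈ 4.9765, ∠ ≈ 78.41°
pole (1 + j195·0.25) = 1 + j48.75 → |·| ≈ 48.76, ∠ ≈ 88.82°
pole (1 + j195·0.04) = 1 + j7.8 → |·| ≈ 7.8638, ∠ ≈ 82.69°
∠H = (78.41°) − (88.82° + 82.69°) = -93.10°

-93.1°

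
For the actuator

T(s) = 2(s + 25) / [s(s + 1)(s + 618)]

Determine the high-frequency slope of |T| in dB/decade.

Each pole contributes −20 dB/decade at high frequency; each zero contributes +20 dB/decade.
Net: 1 zero(s) − 3 pole(s) → -40 dB/decade.

-40 dB/decade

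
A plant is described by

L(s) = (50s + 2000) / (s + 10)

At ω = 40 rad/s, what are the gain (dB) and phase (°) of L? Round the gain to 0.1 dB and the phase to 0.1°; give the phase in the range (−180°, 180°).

36.7 dB, -31.0°

Substitute s = j40:
Numerator: 50(j40) + 2000 = 2000 + j2000
Denominator: (j40) + 10 = 10 + j40
|N| = √(2000² + 2000²) ≈ 2828.4, ∠N ≈ 45.00°
|D| = √(10² + 40²) ≈ 41.231, ∠D ≈ 75.96°
|L| = 2828.4 / 41.231 ≈ 68.599
Gain = 20 log₁₀(68.599) ≈ 36.73 dB
∠L = 45.00° − 75.96° = -30.96°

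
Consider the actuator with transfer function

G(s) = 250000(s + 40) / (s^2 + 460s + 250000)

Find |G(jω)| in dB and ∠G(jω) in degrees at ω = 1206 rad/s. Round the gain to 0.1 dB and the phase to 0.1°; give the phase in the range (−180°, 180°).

At s = jω = j1206:
zero (s+40): 40 + j1206 → |·| = √(40²+1206²) = √1456036 ≈ 1206.7, ∠ = arctan(1206/40) ≈ 88.10°
quadratic: (j1206)² + 460·j1206 + 250000 = -1204436 + j554760 → |·| ≈ 1.3261e+06, ∠ ≈ 155.27°
|G| = 250000 · 1206.7 / 1.3261e+06 ≈ 227.49
Gain = 20 log₁₀(227.49) ≈ 47.14 dB
∠G = 88.10° − 155.27° = -67.17°

47.1 dB, -67.2°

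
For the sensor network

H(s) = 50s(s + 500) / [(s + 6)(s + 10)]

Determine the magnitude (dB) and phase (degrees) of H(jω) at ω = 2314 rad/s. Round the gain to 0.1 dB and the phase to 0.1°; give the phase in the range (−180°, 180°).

At s = jω = j2314:
zero (s+500): 500 + j2314 → |·| = √(500²+2314²) = √5604596 ≈ 2367.4, ∠ = arctan(2314/500) ≈ 77.81°
zero at origin: s = j2314 → |·| = 2314, ∠ = 90.00°
pole (s+6): 6 + j2314 → |·| = √(6²+2314²) = √5354632 ≈ 2314, ∠ = arctan(2314/6) ≈ 89.85°
pole (s+10): 10 + j2314 → |·| = √(10²+2314²) = √5354696 ≈ 2314, ∠ = arctan(2314/10) ≈ 89.75°
|H| = 50 · 5.4782e+06 / 5.3546e+06 ≈ 51.154
Gain = 20 log₁₀(51.154) ≈ 34.18 dB
∠H = 167.81° − 179.60° = -11.79°

34.2 dB, -11.8°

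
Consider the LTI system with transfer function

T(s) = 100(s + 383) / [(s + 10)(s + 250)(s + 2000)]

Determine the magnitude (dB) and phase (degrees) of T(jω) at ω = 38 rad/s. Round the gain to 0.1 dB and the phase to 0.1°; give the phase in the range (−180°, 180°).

-54.3 dB, -79.3°

At s = jω = j38:
zero (s+383): 383 + j38 → |·| = √(383²+38²) = √148133 ≈ 384.88, ∠ = arctan(38/383) ≈ 5.67°
pole (s+10): 10 + j38 → |·| = √(10²+38²) = √1544 ≈ 39.294, ∠ = arctan(38/10) ≈ 75.26°
pole (s+250): 250 + j38 → |·| = √(250²+38²) = √63944 ≈ 252.87, ∠ = arctan(38/250) ≈ 8.64°
pole (s+2000): 2000 + j38 → |·| = √(2000²+38²) = √4001444 ≈ 2000.4, ∠ = arctan(38/2000) ≈ 1.09°
|T| = 100 · 384.88 / 1.9877e+07 ≈ 0.0019363
Gain = 20 log₁₀(0.0019363) ≈ -54.26 dB
∠T = 5.67° − 84.99° = -79.32°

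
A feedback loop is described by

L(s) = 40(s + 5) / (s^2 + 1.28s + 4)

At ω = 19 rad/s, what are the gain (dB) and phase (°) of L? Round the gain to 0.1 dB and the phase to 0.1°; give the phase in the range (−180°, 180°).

At s = jω = j19:
zero (s+5): 5 + j19 → |·| = √(5²+19²) = √386 ≈ 19.647, ∠ = arctan(19/5) ≈ 75.26°
quadratic: (j19)² + 1.28·j19 + 4 = -357 + j24.32 → |·| ≈ 357.83, ∠ ≈ 176.10°
|L| = 40 · 19.647 / 357.83 ≈ 2.1962
Gain = 20 log₁₀(2.1962) ≈ 6.83 dB
∠L = 75.26° − 176.10° = -100.84°

6.8 dB, -100.8°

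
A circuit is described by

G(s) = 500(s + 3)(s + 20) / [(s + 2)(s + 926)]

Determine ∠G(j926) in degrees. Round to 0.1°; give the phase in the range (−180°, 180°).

43.7°

At s = jω = j926:
zero (s+3): 3 + j926 → |·| = √(3²+926²) = √857485 ≈ 926, ∠ = arctan(926/3) ≈ 89.81°
zero (s+20): 20 + j926 → |·| = √(20²+926²) = √857876 ≈ 926.22, ∠ = arctan(926/20) ≈ 88.76°
pole (s+2): 2 + j926 → |·| = √(2²+926²) = √857480 ≈ 926, ∠ = arctan(926/2) ≈ 89.88°
pole (s+926): 926 + j926 → |·| = √(926²+926²) = √1714952 ≈ 1309.6, ∠ = arctan(926/926) ≈ 45.00°
∠G = 178.57° − 134.88° = 43.69°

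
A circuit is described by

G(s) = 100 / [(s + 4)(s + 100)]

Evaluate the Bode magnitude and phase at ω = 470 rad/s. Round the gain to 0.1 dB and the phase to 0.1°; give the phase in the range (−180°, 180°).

At s = jω = j470:
pole (s+4): 4 + j470 → |·| = √(4²+470²) = √220916 ≈ 470.02, ∠ = arctan(470/4) ≈ 89.51°
pole (s+100): 100 + j470 → |·| = √(100²+470²) = √230900 ≈ 480.52, ∠ = arctan(470/100) ≈ 77.99°
|G| = 100 / 2.2585e+05 ≈ 0.00044277
Gain = 20 log₁₀(0.00044277) ≈ -67.08 dB
∠G = 0.00° − 167.50° = -167.50°

-67.1 dB, -167.5°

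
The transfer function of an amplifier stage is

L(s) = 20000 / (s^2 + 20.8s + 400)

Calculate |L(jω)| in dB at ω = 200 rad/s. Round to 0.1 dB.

-6.0 dB

At s = jω = j200:
quadratic: (j200)² + 20.8·j200 + 400 = -39600 + j4160 → |·| ≈ 39818, ∠ ≈ 174.00°
|L| = 20000 / 39818 ≈ 0.50229
Gain = 20 log₁₀(0.50229) ≈ -5.98 dB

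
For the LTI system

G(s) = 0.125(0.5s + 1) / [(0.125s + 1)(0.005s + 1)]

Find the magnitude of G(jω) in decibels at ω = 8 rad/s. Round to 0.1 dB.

-8.8 dB

At ω = 8 rad/s:
zero (1 + j8·0.5) = 1 + j4 → |·| ≈ 4.1231, ∠ ≈ 75.96°
pole (1 + j8·0.125) = 1 + j1 → |·| ≈ 1.4142, ∠ ≈ 45.00°
pole (1 + j8·0.005) = 1 + j0.04 → |·| ≈ 1.0008, ∠ ≈ 2.29°
|G| = 0.125 · 4.1231 / (1.4142 · 1.0008) ≈ 0.36415
Gain = 20 log₁₀(0.36415) ≈ -8.77 dB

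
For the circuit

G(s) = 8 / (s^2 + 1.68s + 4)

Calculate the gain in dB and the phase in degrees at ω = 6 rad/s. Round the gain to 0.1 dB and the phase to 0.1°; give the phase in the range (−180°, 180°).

At s = jω = j6:
quadratic: (j6)² + 1.68·j6 + 4 = -32 + j10.08 → |·| ≈ 33.55, ∠ ≈ 162.52°
|G| = 8 / 33.55 ≈ 0.23845
Gain = 20 log₁₀(0.23845) ≈ -12.45 dB
∠G = 0.00° − 162.52° = -162.52°

-12.5 dB, -162.5°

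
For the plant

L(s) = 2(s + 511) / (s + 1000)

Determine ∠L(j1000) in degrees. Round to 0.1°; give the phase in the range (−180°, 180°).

At s = jω = j1000:
zero (s+511): 511 + j1000 → |·| = √(511²+1000²) = √1261121 ≈ 1123, ∠ = arctan(1000/511) ≈ 62.93°
pole (s+1000): 1000 + j1000 → |·| = √(1000²+1000²) = √2000000 ≈ 1414.2, ∠ = arctan(1000/1000) ≈ 45.00°
∠L = 62.93° − 45.00° = 17.93°

17.9°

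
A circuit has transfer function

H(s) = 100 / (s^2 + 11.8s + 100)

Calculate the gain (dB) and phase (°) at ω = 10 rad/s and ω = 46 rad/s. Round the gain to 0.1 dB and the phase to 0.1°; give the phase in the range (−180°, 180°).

At s = jω = j10:
quadratic: (j10)² + 11.8·j10 + 100 = 0 + j118 → |·| ≈ 118, ∠ ≈ 90.00°
|H| = 100 / 118 ≈ 0.84746
Gain = 20 log₁₀(0.84746) ≈ -1.44 dB
∠H = 0.00° − 90.00° = -90.00°

At s = jω = j46:
quadratic: (j46)² + 11.8·j46 + 100 = -2016 + j542.8 → |·| ≈ 2087.8, ∠ ≈ 164.93°
|H| = 100 / 2087.8 ≈ 0.047897
Gain = 20 log₁₀(0.047897) ≈ -26.39 dB
∠H = 0.00° − 164.93° = -164.93°

ω = 10: -1.4 dB, -90.0°; ω = 46: -26.4 dB, -164.9°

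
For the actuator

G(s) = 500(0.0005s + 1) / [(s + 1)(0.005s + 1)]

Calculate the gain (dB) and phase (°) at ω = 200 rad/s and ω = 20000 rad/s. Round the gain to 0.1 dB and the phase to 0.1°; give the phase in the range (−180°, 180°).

ω = 200: 5.0 dB, -129.0°; ω = 20000: -52.0 dB, -95.1°

At ω = 200 rad/s:
zero (1 + j200·0.0005) = 1 + j0.1 → |·| ≈ 1.005, ∠ ≈ 5.71°
pole (1 + j200·1) = 1 + j200 → |·| ≈ 200, ∠ ≈ 89.71°
pole (1 + j200·0.005) = 1 + j1 → |·| ≈ 1.4142, ∠ ≈ 45.00°
|G| = 500 · 1.005 / (200 · 1.4142) ≈ 1.7766
Gain = 20 log₁₀(1.7766) ≈ 4.99 dB
∠G = (5.71°) − (89.71° + 45.00°) = -129.00°

At ω = 20000 rad/s:
zero (1 + j20000·0.0005) = 1 + j10 → |·| ≈ 10.05, ∠ ≈ 84.29°
pole (1 + j20000·1) = 1 + j20000 → |·| ≈ 20000, ∠ ≈ 90.00°
pole (1 + j20000·0.005) = 1 + j100 → |·| ≈ 100, ∠ ≈ 89.43°
|G| = 500 · 10.05 / (20000 · 100) ≈ 0.0025125
Gain = 20 log₁₀(0.0025125) ≈ -52.00 dB
∠G = (84.29°) − (90.00° + 89.43°) = -95.14°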